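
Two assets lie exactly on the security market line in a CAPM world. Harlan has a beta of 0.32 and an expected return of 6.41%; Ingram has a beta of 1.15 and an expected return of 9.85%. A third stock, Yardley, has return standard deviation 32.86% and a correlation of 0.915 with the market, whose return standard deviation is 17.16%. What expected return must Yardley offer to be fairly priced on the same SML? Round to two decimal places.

12.35%

MRP = (9.85% − 6.41%) / (1.15 − 0.32) = 4.1446%
R_f = 6.41% − 0.32 × 4.1446% = 5.0837%
β_Yardley = ρ·σ_i/σ_m = 0.915 × 32.86 / 17.16 = 1.7522
E(R_Yardley) = R_f + β × MRP = 5.0837% + 1.7522 × 4.1446% = 12.35%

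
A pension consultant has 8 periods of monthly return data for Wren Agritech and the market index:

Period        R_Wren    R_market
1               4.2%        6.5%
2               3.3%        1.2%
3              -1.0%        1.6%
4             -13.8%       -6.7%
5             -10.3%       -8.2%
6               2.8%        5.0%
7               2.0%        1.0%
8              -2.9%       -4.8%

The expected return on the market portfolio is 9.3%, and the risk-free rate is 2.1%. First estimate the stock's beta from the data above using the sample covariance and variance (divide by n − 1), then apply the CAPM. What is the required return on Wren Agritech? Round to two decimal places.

10.10%

Mean R_i = (4.2 + 3.3 − 1.0 − 13.8 − 10.3 + 2.8 + 2.0 − 2.9) / 8 = -1.9625%
Mean R_m = (6.5 + 1.2 + 1.6 − 6.7 − 8.2 + 5.0 + 1.0 − 4.8) / 8 = -0.5500%
Σ(R_i − R̄_i)(R_m − R̄_m) = 227.8650  ⇒  Cov = 227.8650 / 7 = 32.5521
Σ(R_m − R̄_m)² = 205.0000  ⇒  Var(R_m) = 205.0000 / 7 = 29.2857
β = Cov / Var(R_m) = 32.5521 / 29.2857 = 1.1115
MRP = 9.3% − 2.1% = 7.20%
E(R) = R_f + β × MRP = 2.1% + 1.1115 × 7.2% = 10.10%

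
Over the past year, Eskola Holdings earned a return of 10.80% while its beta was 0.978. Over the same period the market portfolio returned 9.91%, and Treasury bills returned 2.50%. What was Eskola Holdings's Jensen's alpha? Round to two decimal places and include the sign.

Market excess return = 9.91% − 2.50% = 7.41%
CAPM benchmark = R_f + β(R_m − R_f) = 2.50% + 0.978 × 7.41% = 9.74698%
α = actual − benchmark = 10.80% − 9.74698% = +1.05%

+1.05%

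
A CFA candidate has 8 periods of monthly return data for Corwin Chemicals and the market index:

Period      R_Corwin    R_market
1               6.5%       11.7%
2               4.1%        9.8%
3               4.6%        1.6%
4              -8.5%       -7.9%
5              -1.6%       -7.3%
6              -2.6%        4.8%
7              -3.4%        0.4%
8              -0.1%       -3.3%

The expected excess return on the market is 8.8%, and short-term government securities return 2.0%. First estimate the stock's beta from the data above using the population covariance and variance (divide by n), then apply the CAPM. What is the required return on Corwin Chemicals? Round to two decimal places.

6.48%

Mean R_i = (6.5 + 4.1 + 4.6 − 8.5 − 1.6 − 2.6 − 3.4 − 0.1) / 8 = -0.1250%
Mean R_m = (11.7 + 9.8 + 1.6 − 7.9 − 7.3 + 4.8 + 0.4 − 3.3) / 8 = 1.2250%
Σ(R_i − R̄_i)(R_m − R̄_m) = 190.1350  ⇒  Cov = 190.1350 / 8 = 23.7669
Σ(R_m − R̄_m)² = 373.2750  ⇒  Var(R_m) = 373.2750 / 8 = 46.6594
β = Cov / Var(R_m) = 23.7669 / 46.6594 = 0.5094
E(R) = R_f + β × MRP = 2.0% + 0.5094 × 8.8% = 6.48%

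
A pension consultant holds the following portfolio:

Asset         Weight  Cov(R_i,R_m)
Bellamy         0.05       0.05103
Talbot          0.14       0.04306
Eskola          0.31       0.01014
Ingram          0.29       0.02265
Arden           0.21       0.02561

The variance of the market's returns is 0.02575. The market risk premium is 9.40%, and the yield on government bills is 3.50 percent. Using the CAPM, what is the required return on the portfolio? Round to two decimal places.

β_Bellamy = 0.05103 / 0.02575 = 1.9817
β_Talbot = 0.04306 / 0.02575 = 1.6722
β_Eskola = 0.01014 / 0.02575 = 0.3938
β_Ingram = 0.02265 / 0.02575 = 0.8796
β_Arden = 0.02561 / 0.02575 = 0.9946
β_P = Σ w_i β_i = 0.05×1.9817 + 0.14×1.6722 + 0.31×0.3938 + 0.29×0.8796 + 0.21×0.9946 = 0.9192
E(R_P) = R_f + β_P × MRP = 3.50% + 0.9192 × 9.40% = 12.14%

12.14%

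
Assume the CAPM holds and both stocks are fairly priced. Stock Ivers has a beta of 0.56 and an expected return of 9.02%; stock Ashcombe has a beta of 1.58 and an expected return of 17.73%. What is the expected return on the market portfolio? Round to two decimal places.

Both satisfy E(R) = R_f + β·MRP, so the slope of the SML is
MRP = (17.73% − 9.02%) / (1.58 − 0.56) = 8.71% / 1.02 = 8.5392%
R_f = E(R_Ivers) − β_Ivers·MRP = 9.02% − 0.56 × 8.5392% = 4.2380%
E(R_m) = R_f + MRP = 4.2380% + 8.5392% = 12.78%

12.78%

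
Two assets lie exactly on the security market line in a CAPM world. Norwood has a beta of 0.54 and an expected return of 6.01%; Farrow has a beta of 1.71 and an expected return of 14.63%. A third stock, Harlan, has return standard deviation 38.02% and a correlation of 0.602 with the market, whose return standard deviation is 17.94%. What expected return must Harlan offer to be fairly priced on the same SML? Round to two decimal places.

MRP = (14.63% − 6.01%) / (1.71 − 0.54) = 7.3675%
R_f = 6.01% − 0.54 × 7.3675% = 2.0316%
β_Harlan = ρ·σ_i/σ_m = 0.602 × 38.02 / 17.94 = 1.2758
E(R_Harlan) = R_f + β × MRP = 2.0316% + 1.2758 × 7.3675% = 11.43%

11.43%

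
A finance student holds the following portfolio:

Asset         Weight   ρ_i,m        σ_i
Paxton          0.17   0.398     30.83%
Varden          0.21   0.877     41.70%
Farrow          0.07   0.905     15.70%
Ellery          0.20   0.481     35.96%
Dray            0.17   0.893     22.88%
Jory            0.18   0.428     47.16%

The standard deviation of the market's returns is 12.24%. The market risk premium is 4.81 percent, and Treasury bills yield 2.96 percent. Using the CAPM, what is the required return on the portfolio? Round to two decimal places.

β_Paxton = 0.398 × 30.83% / 12.24% = 1.0025
β_Varden = 0.877 × 41.70% / 12.24% = 2.9878
β_Farrow = 0.905 × 15.70% / 12.24% = 1.1608
β_Ellery = 0.481 × 35.96% / 12.24% = 1.4131
β_Dray = 0.893 × 22.88% / 12.24% = 1.6693
β_Jory = 0.428 × 47.16% / 12.24% = 1.6491
β_P = Σ w_i β_i = 0.17×1.0025 + 0.21×2.9878 + 0.07×1.1608 + 0.20×1.4131 + 0.17×1.6693 + 0.18×1.6491 = 1.7424
E(R_P) = R_f + β_P × MRP = 2.96% + 1.7424 × 4.81% = 11.34%

11.34%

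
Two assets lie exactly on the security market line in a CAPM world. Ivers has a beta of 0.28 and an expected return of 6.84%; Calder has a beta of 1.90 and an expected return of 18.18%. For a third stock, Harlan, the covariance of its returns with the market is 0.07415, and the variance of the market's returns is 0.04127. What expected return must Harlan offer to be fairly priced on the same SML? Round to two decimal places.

17.46%

MRP = (18.18% − 6.84%) / (1.90 − 0.28) = 7.0000%
R_f = 6.84% − 0.28 × 7.0000% = 4.8800%
β_Harlan = Cov / Var(R_m) = 0.07415 / 0.04127 = 1.7967
E(R_Harlan) = R_f + β × MRP = 4.8800% + 1.7967 × 7.0000% = 17.46%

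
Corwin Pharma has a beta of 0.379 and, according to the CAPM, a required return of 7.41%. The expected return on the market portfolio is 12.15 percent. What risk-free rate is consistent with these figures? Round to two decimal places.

4.52%

E(R) = R_f + β(E(R_m) − R_f) = R_f(1 − β) + β·E(R_m)
7.41% = R_f × (1 − 0.379) + 0.379 × 12.15%
7.41% = R_f × 0.621 + 4.60485%
R_f = (7.41% − 4.60485%) / 0.621 = 4.52%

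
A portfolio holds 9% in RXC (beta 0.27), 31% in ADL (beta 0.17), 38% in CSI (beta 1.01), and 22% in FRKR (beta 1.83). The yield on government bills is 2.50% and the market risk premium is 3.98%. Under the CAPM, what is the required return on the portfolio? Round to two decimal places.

β_P = Σ w_i β_i = 0.09×0.27 + 0.31×0.17 + 0.38×1.01 + 0.22×1.83 = 0.8634
E(R_P) = R_f + β_P × MRP = 2.50% + 0.8634 × 3.98% = 5.94%

5.94%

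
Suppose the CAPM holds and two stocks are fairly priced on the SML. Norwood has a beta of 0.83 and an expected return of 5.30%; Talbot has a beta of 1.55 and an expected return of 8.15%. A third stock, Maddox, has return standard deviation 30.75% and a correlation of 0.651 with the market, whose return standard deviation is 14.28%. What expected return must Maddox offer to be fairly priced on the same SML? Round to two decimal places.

7.56%

MRP = (8.15% − 5.30%) / (1.55 − 0.83) = 3.9583%
R_f = 5.30% − 0.83 × 3.9583% = 2.0146%
β_Maddox = ρ·σ_i/σ_m = 0.651 × 30.75 / 14.28 = 1.4018
E(R_Maddox) = R_f + β × MRP = 2.0146% + 1.4018 × 3.9583% = 7.56%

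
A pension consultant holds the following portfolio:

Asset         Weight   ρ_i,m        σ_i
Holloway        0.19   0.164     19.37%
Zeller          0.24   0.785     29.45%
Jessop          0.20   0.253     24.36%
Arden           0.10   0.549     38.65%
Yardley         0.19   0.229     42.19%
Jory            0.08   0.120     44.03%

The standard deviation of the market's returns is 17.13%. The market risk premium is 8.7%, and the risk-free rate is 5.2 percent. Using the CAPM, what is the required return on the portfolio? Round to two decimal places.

β_Holloway = 0.164 × 19.37% / 17.13% = 0.1854
β_Zeller = 0.785 × 29.45% / 17.13% = 1.3496
β_Jessop = 0.253 × 24.36% / 17.13% = 0.3598
β_Arden = 0.549 × 38.65% / 17.13% = 1.2387
β_Yardley = 0.229 × 42.19% / 17.13% = 0.5640
β_Jory = 0.120 × 44.03% / 17.13% = 0.3084
β_P = Σ w_i β_i = 0.19×0.1854 + 0.24×1.3496 + 0.20×0.3598 + 0.10×1.2387 + 0.19×0.5640 + 0.08×0.3084 = 0.6868
E(R_P) = R_f + β_P × MRP = 5.2% + 0.6868 × 8.7% = 11.18%

11.18%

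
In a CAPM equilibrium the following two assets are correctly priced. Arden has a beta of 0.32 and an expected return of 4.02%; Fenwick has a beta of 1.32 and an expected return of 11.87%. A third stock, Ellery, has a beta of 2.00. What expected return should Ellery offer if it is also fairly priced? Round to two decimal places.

MRP (SML slope) = (11.87% − 4.02%) / (1.32 − 0.32) = 7.85% / 1.00 = 7.8500%
R_f (intercept) = 4.02% − 0.32 × 7.8500% = 1.5080%
E(R_Ellery) = R_f + β × MRP = 1.5080% + 2.00 × 7.8500% = 17.21%

17.21%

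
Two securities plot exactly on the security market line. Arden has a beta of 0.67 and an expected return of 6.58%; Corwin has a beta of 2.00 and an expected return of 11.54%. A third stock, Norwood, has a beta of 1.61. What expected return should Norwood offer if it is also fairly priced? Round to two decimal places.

MRP (SML slope) = (11.54% − 6.58%) / (2.00 − 0.67) = 4.96% / 1.33 = 3.7293%
R_f (intercept) = 6.58% − 0.67 × 3.7293% = 4.0814%
E(R_Norwood) = R_f + β × MRP = 4.0814% + 1.61 × 3.7293% = 10.09%

10.09%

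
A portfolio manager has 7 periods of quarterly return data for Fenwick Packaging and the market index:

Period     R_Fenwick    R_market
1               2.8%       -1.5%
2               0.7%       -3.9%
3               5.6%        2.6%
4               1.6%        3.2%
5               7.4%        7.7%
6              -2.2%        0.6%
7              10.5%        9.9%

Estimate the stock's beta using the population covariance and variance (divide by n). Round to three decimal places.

Mean R_i = (2.8 + 0.7 + 5.6 + 1.6 + 7.4 − 2.2 + 10.5) / 7 = 3.7714%
Mean R_m = (-1.5 − 3.9 + 2.6 + 3.2 + 7.7 + 0.6 + 9.9) / 7 = 2.6571%
Σ(R_i − R̄_i)(R_m − R̄_m) = 102.2114  ⇒  Cov = 102.2114 / 7 = 14.6016
Σ(R_m − R̄_m)² = 142.6971  ⇒  Var(R_m) = 142.6971 / 7 = 20.3853
β = Cov / Var(R_m) = 14.6016 / 20.3853 = 0.7163

0.716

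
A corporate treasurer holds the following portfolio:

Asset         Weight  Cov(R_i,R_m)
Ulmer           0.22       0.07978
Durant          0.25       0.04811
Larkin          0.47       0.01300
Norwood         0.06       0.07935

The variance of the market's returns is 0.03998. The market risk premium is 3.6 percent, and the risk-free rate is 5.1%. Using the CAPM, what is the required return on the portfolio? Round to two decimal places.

8.74%

β_Ulmer = 0.07978 / 0.03998 = 1.9955
β_Durant = 0.04811 / 0.03998 = 1.2034
β_Larkin = 0.01300 / 0.03998 = 0.3252
β_Norwood = 0.07935 / 0.03998 = 1.9847
β_P = Σ w_i β_i = 0.22×1.9955 + 0.25×1.2034 + 0.47×0.3252 + 0.06×1.9847 = 1.0118
E(R_P) = R_f + β_P × MRP = 5.1% + 1.0118 × 3.6% = 8.74%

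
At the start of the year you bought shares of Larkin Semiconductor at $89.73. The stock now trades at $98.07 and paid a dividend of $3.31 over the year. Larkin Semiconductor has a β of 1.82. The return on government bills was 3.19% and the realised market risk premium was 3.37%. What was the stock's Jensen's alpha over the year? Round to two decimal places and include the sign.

+3.66%

Realised HPR = (P1 + D1 − P0) / P0 = (98.07 + 3.31 − 89.73) / 89.73 = 11.65 / 89.73 = 12.9834%
CAPM required = R_f + β·MRP = 3.19% + 1.82 × 3.37% = 9.3234%
α = realised − required = 12.9834% − 9.3234% = +3.66%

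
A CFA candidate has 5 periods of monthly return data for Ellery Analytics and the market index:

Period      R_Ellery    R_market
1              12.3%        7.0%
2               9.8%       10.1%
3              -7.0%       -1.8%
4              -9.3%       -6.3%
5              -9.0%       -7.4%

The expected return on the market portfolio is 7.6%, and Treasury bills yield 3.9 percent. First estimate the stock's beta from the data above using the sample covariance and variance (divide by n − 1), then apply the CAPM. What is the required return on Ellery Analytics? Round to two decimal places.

8.73%

Mean R_i = (12.3 + 9.8 − 7.0 − 9.3 − 9.0) / 5 = -0.6400%
Mean R_m = (7.0 + 10.1 − 1.8 − 6.3 − 7.4) / 5 = 0.3200%
Σ(R_i − R̄_i)(R_m − R̄_m) = 323.8940  ⇒  Cov = 323.8940 / 4 = 80.9735
Σ(R_m − R̄_m)² = 248.1880  ⇒  Var(R_m) = 248.1880 / 4 = 62.0470
β = Cov / Var(R_m) = 80.9735 / 62.0470 = 1.3050
MRP = 7.6% − 3.9% = 3.70%
E(R) = R_f + β × MRP = 3.9% + 1.3050 × 3.7% = 8.73%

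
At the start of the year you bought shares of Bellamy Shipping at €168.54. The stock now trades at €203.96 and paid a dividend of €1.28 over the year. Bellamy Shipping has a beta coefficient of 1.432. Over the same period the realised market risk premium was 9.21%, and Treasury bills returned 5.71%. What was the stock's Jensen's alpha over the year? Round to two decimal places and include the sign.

+2.88%

Realised HPR = (P1 + D1 − P0) / P0 = (203.96 + 1.28 − 168.54) / 168.54 = 36.70 / 168.54 = 21.7752%
CAPM required = R_f + β·MRP = 5.71% + 1.432 × 9.21% = 18.89872%
α = realised − required = 21.7752% − 18.89872% = +2.88%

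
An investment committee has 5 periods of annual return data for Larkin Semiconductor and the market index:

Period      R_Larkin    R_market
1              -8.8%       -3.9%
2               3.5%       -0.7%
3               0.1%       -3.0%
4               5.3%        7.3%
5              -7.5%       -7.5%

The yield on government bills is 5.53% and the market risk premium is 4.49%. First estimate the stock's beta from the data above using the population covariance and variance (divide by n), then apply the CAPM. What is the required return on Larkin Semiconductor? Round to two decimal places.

Mean R_i = (-8.8 + 3.5 + 0.1 + 5.3 − 7.5) / 5 = -1.4800%
Mean R_m = (-3.9 − 0.7 − 3.0 + 7.3 − 7.5) / 5 = -1.5600%
Σ(R_i − R̄_i)(R_m − R̄_m) = 114.9660  ⇒  Cov = 114.9660 / 5 = 22.9932
Σ(R_m − R̄_m)² = 122.0720  ⇒  Var(R_m) = 122.0720 / 5 = 24.4144
β = Cov / Var(R_m) = 22.9932 / 24.4144 = 0.9418
E(R) = R_f + β × MRP = 5.53% + 0.9418 × 4.49% = 9.76%

9.76%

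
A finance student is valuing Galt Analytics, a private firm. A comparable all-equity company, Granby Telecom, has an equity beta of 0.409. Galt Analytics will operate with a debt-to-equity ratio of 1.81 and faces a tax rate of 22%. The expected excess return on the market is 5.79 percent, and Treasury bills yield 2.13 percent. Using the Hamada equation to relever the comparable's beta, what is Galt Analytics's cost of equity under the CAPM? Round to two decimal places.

7.84%

β_L = β_U × [1 + (1 − t)(D/E)] = 0.409 × [1 + (1 − 0.22) × 1.81]
    = 0.409 × [1 + 0.78 × 1.81] = 0.409 × 2.4118 = 0.9864
E(R) = R_f + β_L × MRP = 2.13% + 0.9864 × 5.79% = 7.84%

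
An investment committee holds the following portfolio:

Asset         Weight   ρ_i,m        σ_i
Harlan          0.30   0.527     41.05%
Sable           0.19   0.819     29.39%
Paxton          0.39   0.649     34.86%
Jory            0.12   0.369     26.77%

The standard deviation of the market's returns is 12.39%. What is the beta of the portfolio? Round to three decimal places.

β_Harlan = 0.527 × 41.05% / 12.39% = 1.7460
β_Sable = 0.819 × 29.39% / 12.39% = 1.9427
β_Paxton = 0.649 × 34.86% / 12.39% = 1.8260
β_Jory = 0.369 × 26.77% / 12.39% = 0.7973
β_P = Σ w_i β_i = 0.30×1.7460 + 0.19×1.9427 + 0.39×1.8260 + 0.12×0.7973 = 1.7007

1.701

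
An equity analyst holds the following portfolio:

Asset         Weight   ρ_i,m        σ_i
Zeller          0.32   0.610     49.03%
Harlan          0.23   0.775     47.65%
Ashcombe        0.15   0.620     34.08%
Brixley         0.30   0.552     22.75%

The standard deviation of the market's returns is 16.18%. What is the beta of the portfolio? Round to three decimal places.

β_Zeller = 0.610 × 49.03% / 16.18% = 1.8485
β_Harlan = 0.775 × 47.65% / 16.18% = 2.2824
β_Ashcombe = 0.620 × 34.08% / 16.18% = 1.3059
β_Brixley = 0.552 × 22.75% / 16.18% = 0.7761
β_P = Σ w_i β_i = 0.32×1.8485 + 0.23×2.2824 + 0.15×1.3059 + 0.30×0.7761 = 1.5452

1.545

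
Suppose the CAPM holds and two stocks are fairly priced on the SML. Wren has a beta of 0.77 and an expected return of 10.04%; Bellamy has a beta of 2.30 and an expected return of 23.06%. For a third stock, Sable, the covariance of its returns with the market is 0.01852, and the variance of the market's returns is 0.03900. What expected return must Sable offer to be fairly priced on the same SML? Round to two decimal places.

7.53%

MRP = (23.06% − 10.04%) / (2.30 − 0.77) = 8.5098%
R_f = 10.04% − 0.77 × 8.5098% = 3.4875%
β_Sable = Cov / Var(R_m) = 0.01852 / 0.03900 = 0.4749
E(R_Sable) = R_f + β × MRP = 3.4875% + 0.4749 × 8.5098% = 7.53%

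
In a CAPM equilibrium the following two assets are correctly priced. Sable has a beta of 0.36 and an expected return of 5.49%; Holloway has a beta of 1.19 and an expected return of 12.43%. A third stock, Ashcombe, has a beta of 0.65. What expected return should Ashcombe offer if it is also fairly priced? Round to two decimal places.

7.91%

MRP (SML slope) = (12.43% − 5.49%) / (1.19 − 0.36) = 6.94% / 0.83 = 8.3614%
R_f (intercept) = 5.49% − 0.36 × 8.3614% = 2.4799%
E(R_Ashcombe) = R_f + β × MRP = 2.4799% + 0.65 × 8.3614% = 7.91%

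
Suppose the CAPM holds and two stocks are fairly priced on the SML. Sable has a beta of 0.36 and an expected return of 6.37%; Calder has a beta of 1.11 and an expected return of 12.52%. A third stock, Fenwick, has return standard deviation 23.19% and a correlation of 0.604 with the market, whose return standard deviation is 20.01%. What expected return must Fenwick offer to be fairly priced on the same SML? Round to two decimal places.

9.16%

MRP = (12.52% − 6.37%) / (1.11 − 0.36) = 8.2000%
R_f = 6.37% − 0.36 × 8.2000% = 3.4180%
β_Fenwick = ρ·σ_i/σ_m = 0.604 × 23.19 / 20.01 = 0.7000
E(R_Fenwick) = R_f + β × MRP = 3.4180% + 0.7000 × 8.2000% = 9.16%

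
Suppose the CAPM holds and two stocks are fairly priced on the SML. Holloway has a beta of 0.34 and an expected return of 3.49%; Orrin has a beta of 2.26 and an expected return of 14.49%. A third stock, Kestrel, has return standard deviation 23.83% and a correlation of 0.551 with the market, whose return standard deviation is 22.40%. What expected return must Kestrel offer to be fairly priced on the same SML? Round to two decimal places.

MRP = (14.49% − 3.49%) / (2.26 − 0.34) = 5.7292%
R_f = 3.49% − 0.34 × 5.7292% = 1.5421%
β_Kestrel = ρ·σ_i/σ_m = 0.551 × 23.83 / 22.40 = 0.5862
E(R_Kestrel) = R_f + β × MRP = 1.5421% + 0.5862 × 5.7292% = 4.90%

4.90%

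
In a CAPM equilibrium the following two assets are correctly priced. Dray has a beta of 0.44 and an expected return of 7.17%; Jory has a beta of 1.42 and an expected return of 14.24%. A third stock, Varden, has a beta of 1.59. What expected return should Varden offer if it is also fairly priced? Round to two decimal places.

MRP (SML slope) = (14.24% − 7.17%) / (1.42 − 0.44) = 7.07% / 0.98 = 7.2143%
R_f (intercept) = 7.17% − 0.44 × 7.2143% = 3.9957%
E(R_Varden) = R_f + β × MRP = 3.9957% + 1.59 × 7.2143% = 15.47%

15.47%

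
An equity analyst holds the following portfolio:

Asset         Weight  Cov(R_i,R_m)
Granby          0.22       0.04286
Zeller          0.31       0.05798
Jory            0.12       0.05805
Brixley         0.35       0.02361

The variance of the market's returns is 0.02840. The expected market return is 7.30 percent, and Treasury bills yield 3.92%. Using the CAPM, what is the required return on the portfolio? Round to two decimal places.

β_Granby = 0.04286 / 0.02840 = 1.5092
β_Zeller = 0.05798 / 0.02840 = 2.0415
β_Jory = 0.05805 / 0.02840 = 2.0440
β_Brixley = 0.02361 / 0.02840 = 0.8313
β_P = Σ w_i β_i = 0.22×1.5092 + 0.31×2.0415 + 0.12×2.0440 + 0.35×0.8313 = 1.5011
MRP = 7.30% − 3.92% = 3.38%
E(R_P) = R_f + β_P × MRP = 3.92% + 1.5011 × 3.38% = 8.99%

8.99%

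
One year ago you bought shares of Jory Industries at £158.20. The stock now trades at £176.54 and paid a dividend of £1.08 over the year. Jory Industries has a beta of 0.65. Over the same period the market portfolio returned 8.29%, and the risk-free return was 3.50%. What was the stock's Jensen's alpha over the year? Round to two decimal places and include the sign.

+5.66%

Realised HPR = (P1 + D1 − P0) / P0 = (176.54 + 1.08 − 158.20) / 158.20 = 19.42 / 158.20 = 12.2756%
MRP = 8.29% − 3.50% = 4.79%
CAPM required = R_f + β·MRP = 3.50% + 0.65 × 4.79% = 6.6135%
α = realised − required = 12.2756% − 6.6135% = +5.66%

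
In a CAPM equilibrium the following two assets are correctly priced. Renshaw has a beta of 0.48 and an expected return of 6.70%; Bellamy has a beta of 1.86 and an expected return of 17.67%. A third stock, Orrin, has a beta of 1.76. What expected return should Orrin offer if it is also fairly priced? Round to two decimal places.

MRP (SML slope) = (17.67% − 6.70%) / (1.86 − 0.48) = 10.97% / 1.38 = 7.9493%
R_f (intercept) = 6.70% − 0.48 × 7.9493% = 2.8843%
E(R_Orrin) = R_f + β × MRP = 2.8843% + 1.76 × 7.9493% = 16.88%

16.88%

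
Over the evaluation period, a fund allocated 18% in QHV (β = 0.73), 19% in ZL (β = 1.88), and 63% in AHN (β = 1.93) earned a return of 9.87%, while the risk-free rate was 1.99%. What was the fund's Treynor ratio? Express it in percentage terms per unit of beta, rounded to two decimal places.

4.62%

β_P = 0.18×0.73 + 0.19×1.88 + 0.63×1.93 = 1.7045
Treynor = (R_P − R_f) / β_P = (9.87% − 1.99%) / 1.7045 = 7.88% / 1.7045 = 4.62%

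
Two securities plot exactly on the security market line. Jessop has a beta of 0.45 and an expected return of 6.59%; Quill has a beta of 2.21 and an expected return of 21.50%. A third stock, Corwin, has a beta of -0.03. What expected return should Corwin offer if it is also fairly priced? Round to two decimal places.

MRP (SML slope) = (21.50% − 6.59%) / (2.21 − 0.45) = 14.91% / 1.76 = 8.4716%
R_f (intercept) = 6.59% − 0.45 × 8.4716% = 2.7778%
E(R_Corwin) = R_f + β × MRP = 2.7778% + -0.03 × 8.4716% = 2.52%

2.52%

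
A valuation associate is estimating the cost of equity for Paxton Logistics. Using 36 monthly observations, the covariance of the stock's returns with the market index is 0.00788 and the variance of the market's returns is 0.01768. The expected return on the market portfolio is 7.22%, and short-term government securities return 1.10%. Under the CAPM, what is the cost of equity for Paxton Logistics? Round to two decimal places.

β = Cov(R_i, R_m) / Var(R_m) = 0.00788 / 0.01768 = 0.4457
MRP = 7.22% − 1.10% = 6.12%
E(R) = R_f + β × MRP = 1.10% + 0.4457 × 6.12% = 3.83%

3.83%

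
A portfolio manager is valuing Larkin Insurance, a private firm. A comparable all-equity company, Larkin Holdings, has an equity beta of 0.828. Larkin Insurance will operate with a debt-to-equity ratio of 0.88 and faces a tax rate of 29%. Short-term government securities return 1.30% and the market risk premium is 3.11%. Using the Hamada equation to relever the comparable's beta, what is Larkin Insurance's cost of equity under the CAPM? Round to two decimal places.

5.48%

β_L = β_U × [1 + (1 − t)(D/E)] = 0.828 × [1 + (1 − 0.29) × 0.88]
    = 0.828 × [1 + 0.71 × 0.88] = 0.828 × 1.6248 = 1.3453
E(R) = R_f + β_L × MRP = 1.30% + 1.3453 × 3.11% = 5.48%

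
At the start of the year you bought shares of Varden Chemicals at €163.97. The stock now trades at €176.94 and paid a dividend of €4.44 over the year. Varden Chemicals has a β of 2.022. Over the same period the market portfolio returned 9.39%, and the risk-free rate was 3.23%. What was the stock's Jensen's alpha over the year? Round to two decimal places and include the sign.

-5.07%

Realised HPR = (P1 + D1 − P0) / P0 = (176.94 + 4.44 − 163.97) / 163.97 = 17.41 / 163.97 = 10.6178%
MRP = 9.39% − 3.23% = 6.16%
CAPM required = R_f + β·MRP = 3.23% + 2.022 × 6.16% = 15.68552%
α = realised − required = 10.6178% − 15.68552% = -5.07%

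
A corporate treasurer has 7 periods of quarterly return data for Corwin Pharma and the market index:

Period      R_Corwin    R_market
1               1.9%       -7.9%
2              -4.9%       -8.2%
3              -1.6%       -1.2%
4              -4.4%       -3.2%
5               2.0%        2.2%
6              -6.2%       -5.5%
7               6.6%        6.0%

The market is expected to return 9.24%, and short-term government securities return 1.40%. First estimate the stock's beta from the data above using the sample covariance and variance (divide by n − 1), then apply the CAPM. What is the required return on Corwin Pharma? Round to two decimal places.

6.21%

Mean R_i = (1.9 − 4.9 − 1.6 − 4.4 + 2.0 − 6.2 + 6.6) / 7 = -0.9429%
Mean R_m = (-7.9 − 8.2 − 1.2 − 3.2 + 2.2 − 5.5 + 6.0) / 7 = -2.5429%
Σ(R_i − R̄_i)(R_m − R̄_m) = 102.4871  ⇒  Cov = 102.4871 / 6 = 17.0812
Σ(R_m − R̄_m)² = 167.1571  ⇒  Var(R_m) = 167.1571 / 6 = 27.8595
β = Cov / Var(R_m) = 17.0812 / 27.8595 = 0.6131
MRP = 9.24% − 1.40% = 7.84%
E(R) = R_f + β × MRP = 1.40% + 0.6131 × 7.84% = 6.21%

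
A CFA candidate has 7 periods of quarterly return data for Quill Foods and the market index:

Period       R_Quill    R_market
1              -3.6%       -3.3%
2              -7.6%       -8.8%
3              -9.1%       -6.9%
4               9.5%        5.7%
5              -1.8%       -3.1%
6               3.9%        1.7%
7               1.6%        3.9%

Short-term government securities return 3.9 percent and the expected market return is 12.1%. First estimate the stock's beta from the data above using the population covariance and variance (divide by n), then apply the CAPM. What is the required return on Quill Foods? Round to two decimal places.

13.18%

Mean R_i = (-3.6 − 7.6 − 9.1 + 9.5 − 1.8 + 3.9 + 1.6) / 7 = -1.0143%
Mean R_m = (-3.3 − 8.8 − 6.9 + 5.7 − 3.1 + 1.7 + 3.9) / 7 = -1.5429%
Σ(R_i − R̄_i)(R_m − R̄_m) = 203.1957  ⇒  Cov = 203.1957 / 7 = 29.0280
Σ(R_m − R̄_m)² = 179.4771  ⇒  Var(R_m) = 179.4771 / 7 = 25.6396
β = Cov / Var(R_m) = 29.0280 / 25.6396 = 1.1322
MRP = 12.1% − 3.9% = 8.20%
E(R) = R_f + β × MRP = 3.9% + 1.1322 × 8.2% = 13.18%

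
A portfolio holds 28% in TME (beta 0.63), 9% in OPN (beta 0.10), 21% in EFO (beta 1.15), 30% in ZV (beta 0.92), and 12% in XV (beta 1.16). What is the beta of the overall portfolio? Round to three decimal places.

β_P = Σ w_i β_i = 0.28×0.63 + 0.09×0.10 + 0.21×1.15 + 0.30×0.92 + 0.12×1.16 = 0.8421

0.842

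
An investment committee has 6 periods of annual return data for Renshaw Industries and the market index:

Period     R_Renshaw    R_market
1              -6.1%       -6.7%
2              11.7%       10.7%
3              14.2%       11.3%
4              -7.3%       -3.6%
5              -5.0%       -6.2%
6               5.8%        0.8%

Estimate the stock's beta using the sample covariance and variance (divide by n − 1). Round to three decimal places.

Mean R_i = (-6.1 + 11.7 + 14.2 − 7.3 − 5.0 + 5.8) / 6 = 2.2167%
Mean R_m = (-6.7 + 10.7 + 11.3 − 3.6 − 6.2 + 0.8) / 6 = 1.0500%
Σ(R_i − R̄_i)(R_m − R̄_m) = 374.4750  ⇒  Cov = 374.4750 / 5 = 74.8950
Σ(R_m − R̄_m)² = 332.4950  ⇒  Var(R_m) = 332.4950 / 5 = 66.4990
β = Cov / Var(R_m) = 74.8950 / 66.4990 = 1.1263

1.126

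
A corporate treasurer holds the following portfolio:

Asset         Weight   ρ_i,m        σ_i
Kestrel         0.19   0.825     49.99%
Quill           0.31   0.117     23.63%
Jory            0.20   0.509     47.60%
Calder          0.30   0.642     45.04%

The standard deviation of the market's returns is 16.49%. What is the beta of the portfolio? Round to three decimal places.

β_Kestrel = 0.825 × 49.99% / 16.49% = 2.5010
β_Quill = 0.117 × 23.63% / 16.49% = 0.1677
β_Jory = 0.509 × 47.60% / 16.49% = 1.4693
β_Calder = 0.642 × 45.04% / 16.49% = 1.7535
β_P = Σ w_i β_i = 0.19×2.5010 + 0.31×0.1677 + 0.20×1.4693 + 0.30×1.7535 = 1.3471

1.347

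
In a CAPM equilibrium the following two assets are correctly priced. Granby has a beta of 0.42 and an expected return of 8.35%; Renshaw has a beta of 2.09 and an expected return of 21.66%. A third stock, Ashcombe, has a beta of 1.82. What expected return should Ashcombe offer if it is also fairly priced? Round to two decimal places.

MRP (SML slope) = (21.66% − 8.35%) / (2.09 − 0.42) = 13.31% / 1.67 = 7.9701%
R_f (intercept) = 8.35% − 0.42 × 7.9701% = 5.0026%
E(R_Ashcombe) = R_f + β × MRP = 5.0026% + 1.82 × 7.9701% = 19.51%

19.51%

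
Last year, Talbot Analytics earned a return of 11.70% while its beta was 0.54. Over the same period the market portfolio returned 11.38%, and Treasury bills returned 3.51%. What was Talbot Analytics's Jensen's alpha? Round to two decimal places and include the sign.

+3.94%

Market excess return = 11.38% − 3.51% = 7.87%
CAPM benchmark = R_f + β(R_m − R_f) = 3.51% + 0.54 × 7.87% = 7.7598%
α = actual − benchmark = 11.70% − 7.7598% = +3.94%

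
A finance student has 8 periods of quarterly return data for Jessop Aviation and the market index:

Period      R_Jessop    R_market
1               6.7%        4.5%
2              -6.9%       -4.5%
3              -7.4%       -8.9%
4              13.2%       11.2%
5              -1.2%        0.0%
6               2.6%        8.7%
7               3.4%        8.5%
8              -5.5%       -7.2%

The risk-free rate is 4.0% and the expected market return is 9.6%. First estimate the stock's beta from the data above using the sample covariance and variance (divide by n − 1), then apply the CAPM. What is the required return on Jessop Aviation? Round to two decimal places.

Mean R_i = (6.7 − 6.9 − 7.4 + 13.2 − 1.2 + 2.6 + 3.4 − 5.5) / 8 = 0.6125%
Mean R_m = (4.5 − 4.5 − 8.9 + 11.2 + 0.0 + 8.7 + 8.5 − 7.2) / 8 = 1.5375%
Σ(R_i − R̄_i)(R_m − R̄_m) = 358.4863  ⇒  Cov = 358.4863 / 7 = 51.2123
Σ(R_m − R̄_m)² = 426.0188  ⇒  Var(R_m) = 426.0188 / 7 = 60.8598
β = Cov / Var(R_m) = 51.2123 / 60.8598 = 0.8415
MRP = 9.6% − 4.0% = 5.60%
E(R) = R_f + β × MRP = 4.0% + 0.8415 × 5.6% = 8.71%

8.71%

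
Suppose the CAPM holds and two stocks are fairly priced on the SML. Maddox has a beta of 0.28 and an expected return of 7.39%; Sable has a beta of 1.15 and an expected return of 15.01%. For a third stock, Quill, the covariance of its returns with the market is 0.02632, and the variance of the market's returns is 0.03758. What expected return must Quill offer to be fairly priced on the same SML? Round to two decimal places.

MRP = (15.01% − 7.39%) / (1.15 − 0.28) = 8.7586%
R_f = 7.39% − 0.28 × 8.7586% = 4.9376%
β_Quill = Cov / Var(R_m) = 0.02632 / 0.03758 = 0.7004
E(R_Quill) = R_f + β × MRP = 4.9376% + 0.7004 × 8.7586% = 11.07%

11.07%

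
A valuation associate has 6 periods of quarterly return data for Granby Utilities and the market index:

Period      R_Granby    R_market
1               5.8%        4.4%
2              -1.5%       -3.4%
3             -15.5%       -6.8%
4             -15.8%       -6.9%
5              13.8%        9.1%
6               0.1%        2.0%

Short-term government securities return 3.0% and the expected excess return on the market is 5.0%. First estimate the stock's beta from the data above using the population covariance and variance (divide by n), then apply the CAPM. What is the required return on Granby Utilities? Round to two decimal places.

Mean R_i = (5.8 − 1.5 − 15.5 − 15.8 + 13.8 + 0.1) / 6 = -2.1833%
Mean R_m = (4.4 − 3.4 − 6.8 − 6.9 + 9.1 + 2.0) / 6 = -0.2667%
Σ(R_i − R̄_i)(R_m − R̄_m) = 367.3267  ⇒  Cov = 367.3267 / 6 = 61.2211
Σ(R_m − R̄_m)² = 211.1533  ⇒  Var(R_m) = 211.1533 / 6 = 35.1922
β = Cov / Var(R_m) = 61.2211 / 35.1922 = 1.7396
E(R) = R_f + β × MRP = 3.0% + 1.7396 × 5.0% = 11.70%

11.70%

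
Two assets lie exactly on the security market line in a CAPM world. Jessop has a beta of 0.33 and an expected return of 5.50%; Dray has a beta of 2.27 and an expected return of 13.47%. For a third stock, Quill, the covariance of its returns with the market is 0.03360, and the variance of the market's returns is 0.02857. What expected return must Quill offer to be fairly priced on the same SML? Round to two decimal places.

MRP = (13.47% − 5.50%) / (2.27 − 0.33) = 4.1082%
R_f = 5.50% − 0.33 × 4.1082% = 4.1443%
β_Quill = Cov / Var(R_m) = 0.03360 / 0.02857 = 1.1761
E(R_Quill) = R_f + β × MRP = 4.1443% + 1.1761 × 4.1082% = 8.98%

8.98%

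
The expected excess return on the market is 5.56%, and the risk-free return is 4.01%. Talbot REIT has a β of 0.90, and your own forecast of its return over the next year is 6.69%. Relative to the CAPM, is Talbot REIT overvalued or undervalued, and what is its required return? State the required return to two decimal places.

Overvalued; required return 9.01%

Required return = R_f + β·MRP = 4.01% + 0.90 × 5.56% = 9.01%
Forecast 6.69% < required 9.01% → the stock plots below the SML → overvalued.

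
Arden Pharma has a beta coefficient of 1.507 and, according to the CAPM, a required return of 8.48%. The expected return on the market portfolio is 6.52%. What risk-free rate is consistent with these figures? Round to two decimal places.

2.65%

E(R) = R_f + β(E(R_m) − R_f) = R_f(1 − β) + β·E(R_m)
8.48% = R_f × (1 − 1.507) + 1.507 × 6.52%
8.48% = R_f × -0.507 + 9.82564%
R_f = (8.48% − 9.82564%) / -0.507 = 2.65%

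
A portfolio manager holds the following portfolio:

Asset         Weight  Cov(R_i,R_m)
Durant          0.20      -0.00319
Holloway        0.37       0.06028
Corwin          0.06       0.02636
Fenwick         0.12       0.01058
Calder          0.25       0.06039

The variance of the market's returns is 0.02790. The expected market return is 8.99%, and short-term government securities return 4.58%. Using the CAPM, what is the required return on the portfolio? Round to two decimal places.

β_Durant = -0.00319 / 0.02790 = -0.1143
β_Holloway = 0.06028 / 0.02790 = 2.1606
β_Corwin = 0.02636 / 0.02790 = 0.9448
β_Fenwick = 0.01058 / 0.02790 = 0.3792
β_Calder = 0.06039 / 0.02790 = 2.1645
β_P = Σ w_i β_i = 0.20×-0.1143 + 0.37×2.1606 + 0.06×0.9448 + 0.12×0.3792 + 0.25×2.1645 = 1.4199
MRP = 8.99% − 4.58% = 4.41%
E(R_P) = R_f + β_P × MRP = 4.58% + 1.4199 × 4.41% = 10.84%

10.84%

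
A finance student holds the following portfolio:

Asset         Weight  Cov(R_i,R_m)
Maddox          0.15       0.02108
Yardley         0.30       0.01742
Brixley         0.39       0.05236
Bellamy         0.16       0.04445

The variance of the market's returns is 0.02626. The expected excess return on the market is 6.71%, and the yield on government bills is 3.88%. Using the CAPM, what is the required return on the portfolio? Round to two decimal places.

β_Maddox = 0.02108 / 0.02626 = 0.8027
β_Yardley = 0.01742 / 0.02626 = 0.6634
β_Brixley = 0.05236 / 0.02626 = 1.9939
β_Bellamy = 0.04445 / 0.02626 = 1.6927
β_P = Σ w_i β_i = 0.15×0.8027 + 0.30×0.6634 + 0.39×1.9939 + 0.16×1.6927 = 1.3679
E(R_P) = R_f + β_P × MRP = 3.88% + 1.3679 × 6.71% = 13.06%

13.06%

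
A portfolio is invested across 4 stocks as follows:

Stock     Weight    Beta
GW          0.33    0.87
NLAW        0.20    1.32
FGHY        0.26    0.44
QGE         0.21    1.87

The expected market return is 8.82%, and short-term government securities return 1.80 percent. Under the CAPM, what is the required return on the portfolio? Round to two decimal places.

β_P = Σ w_i β_i = 0.33×0.87 + 0.20×1.32 + 0.26×0.44 + 0.21×1.87 = 1.0582
MRP = 8.82% − 1.80% = 7.02%
E(R_P) = R_f + β_P × MRP = 1.80% + 1.0582 × 7.02% = 9.23%

9.23%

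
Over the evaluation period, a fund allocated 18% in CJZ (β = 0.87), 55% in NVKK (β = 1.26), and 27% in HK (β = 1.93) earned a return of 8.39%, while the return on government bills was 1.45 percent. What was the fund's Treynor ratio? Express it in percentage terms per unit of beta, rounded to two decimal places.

5.06%

β_P = 0.18×0.87 + 0.55×1.26 + 0.27×1.93 = 1.3707
Treynor = (R_P − R_f) / β_P = (8.39% − 1.45%) / 1.3707 = 6.94% / 1.3707 = 5.06%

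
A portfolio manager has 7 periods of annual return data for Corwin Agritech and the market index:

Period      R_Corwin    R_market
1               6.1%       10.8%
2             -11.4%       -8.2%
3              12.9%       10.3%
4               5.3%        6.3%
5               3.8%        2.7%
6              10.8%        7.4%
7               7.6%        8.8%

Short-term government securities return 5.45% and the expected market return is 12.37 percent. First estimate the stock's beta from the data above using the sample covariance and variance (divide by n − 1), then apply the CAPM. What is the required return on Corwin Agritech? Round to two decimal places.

13.16%

Mean R_i = (6.1 − 11.4 + 12.9 + 5.3 + 3.8 + 10.8 + 7.6) / 7 = 5.0143%
Mean R_m = (10.8 − 8.2 + 10.3 + 6.3 + 2.7 + 7.4 + 8.8) / 7 = 5.4429%
Σ(R_i − R̄_i)(R_m − R̄_m) = 291.6357  ⇒  Cov = 291.6357 / 6 = 48.6060
Σ(R_m − R̄_m)² = 261.7771  ⇒  Var(R_m) = 261.7771 / 6 = 43.6295
β = Cov / Var(R_m) = 48.6060 / 43.6295 = 1.1141
MRP = 12.37% − 5.45% = 6.92%
E(R) = R_f + β × MRP = 5.45% + 1.1141 × 6.92% = 13.16%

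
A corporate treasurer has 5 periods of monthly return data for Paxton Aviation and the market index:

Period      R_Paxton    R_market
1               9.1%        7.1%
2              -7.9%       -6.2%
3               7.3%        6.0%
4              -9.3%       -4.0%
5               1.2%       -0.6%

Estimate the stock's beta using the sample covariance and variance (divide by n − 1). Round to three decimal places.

Mean R_i = (9.1 − 7.9 + 7.3 − 9.3 + 1.2) / 5 = 0.0800%
Mean R_m = (7.1 − 6.2 + 6.0 − 4.0 − 0.6) / 5 = 0.4600%
Σ(R_i − R̄_i)(R_m − R̄_m) = 193.6860  ⇒  Cov = 193.6860 / 4 = 48.4215
Σ(R_m − R̄_m)² = 140.1520  ⇒  Var(R_m) = 140.1520 / 4 = 35.0380
β = Cov / Var(R_m) = 48.4215 / 35.0380 = 1.3820

1.382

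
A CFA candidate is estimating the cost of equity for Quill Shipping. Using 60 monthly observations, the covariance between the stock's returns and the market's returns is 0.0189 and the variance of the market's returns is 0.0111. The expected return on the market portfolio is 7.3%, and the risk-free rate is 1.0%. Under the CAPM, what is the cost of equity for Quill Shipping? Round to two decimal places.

11.73%

β = Cov(R_i, R_m) / Var(R_m) = 0.0189 / 0.0111 = 1.7027
MRP = 7.3% − 1.0% = 6.30%
E(R) = R_f + β × MRP = 1.0% + 1.7027 × 6.3% = 11.73%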